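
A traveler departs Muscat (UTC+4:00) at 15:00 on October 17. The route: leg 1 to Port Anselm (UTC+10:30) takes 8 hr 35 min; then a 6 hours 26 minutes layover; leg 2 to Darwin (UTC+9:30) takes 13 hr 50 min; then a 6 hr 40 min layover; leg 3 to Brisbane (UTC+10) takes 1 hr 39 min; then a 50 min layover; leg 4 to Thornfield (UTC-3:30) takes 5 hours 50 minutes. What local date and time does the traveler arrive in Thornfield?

Convert departure to UTC: 15:00 − 4:00 = 11:00 UTC on Oct 17.
Add 8 hours and 35 minutes leg 1 → 19:35 UTC.
Add 6 hours and 26 minutes layover in Port Anselm → 02:01 UTC (Oct 18).
Add 13 hours 50 minutes leg 2 → 15:51 UTC.
Add 6 hours 40 minutes layover in Darwin → 22:31 UTC.
Add 1 hour 39 minutes leg 3 → 00:10 UTC (Oct 19).
Add 50 minutes layover in Brisbane → 01:00 UTC.
Add 5 hours and 50 minutes leg 4 → 06:50 UTC.
Thornfield is UTC−3:30, so local arrival = 06:50 − 3:30 = 03:20 on Oct 19.

03:20 on Oct 19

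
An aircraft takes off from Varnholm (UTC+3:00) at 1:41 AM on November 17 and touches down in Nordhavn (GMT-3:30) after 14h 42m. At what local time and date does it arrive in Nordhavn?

9:53 AM on November 17

Convert departure to UTC: 1:41 AM − 3:00 = 10:41 PM UTC on Nov 16.
Add 14 hours and 42 minutes travel time → 1:23 PM UTC (Nov 17).
Nordhavn is UTC−3:30, so local arrival = 1:23 PM − 3:30 = 9:53 AM on Nov 17.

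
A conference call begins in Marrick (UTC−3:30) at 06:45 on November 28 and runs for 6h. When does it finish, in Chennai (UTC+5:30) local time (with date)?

21:45 on November 28

Convert start to UTC: 06:45 + 3:30 = 10:15 UTC on Nov 28.
Add 6 hours duration → 16:15 UTC.
Chennai is UTC+5:30, so local end time = 16:15 + 5:30 = 21:45 on Nov 28.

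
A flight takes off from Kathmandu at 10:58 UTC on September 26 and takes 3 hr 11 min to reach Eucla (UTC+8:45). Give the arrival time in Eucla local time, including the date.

Departure is given in UTC: 10:58 on Sep 26.
Add 3 hours 11 minutes → 14:09 UTC.
Eucla is UTC+8:45: 14:09 + 8:45 = 22:54 on Sep 26.

22:54 on September 26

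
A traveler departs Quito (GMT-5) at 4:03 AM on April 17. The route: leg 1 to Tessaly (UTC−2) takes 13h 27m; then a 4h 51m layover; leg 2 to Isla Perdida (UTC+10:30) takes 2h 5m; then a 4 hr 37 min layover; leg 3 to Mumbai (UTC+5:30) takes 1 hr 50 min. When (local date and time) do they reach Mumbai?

5:23 PM on April 18

Convert departure to UTC: 4:03 AM + 5:00 = 9:03 AM UTC on Apr 17.
Add 13 hours and 27 minutes leg 1 → 10:30 PM UTC.
Add 4 hours and 51 minutes layover in Tessaly → 3:21 AM UTC (Apr 18).
Add 2 hours and 5 minutes leg 2 → 5:26 AM UTC.
Add 4 hours and 37 minutes layover in Isla Perdida → 10:03 AM UTC.
Add 1 hour 50 minutes leg 3 → 11:53 AM UTC.
Mumbai is UTC+5:30, so local arrival = 11:53 AM + 5:30 = 5:23 PM on Apr 18.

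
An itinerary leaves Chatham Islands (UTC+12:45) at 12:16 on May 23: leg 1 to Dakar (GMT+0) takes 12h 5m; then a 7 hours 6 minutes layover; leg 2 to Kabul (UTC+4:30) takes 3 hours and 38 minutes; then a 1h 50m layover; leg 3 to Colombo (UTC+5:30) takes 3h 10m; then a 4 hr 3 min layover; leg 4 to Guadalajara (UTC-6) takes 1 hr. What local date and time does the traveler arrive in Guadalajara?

02:23 on May 24

Convert departure to UTC: 12:16 − 12:45 = 23:31 UTC on May 22.
Add 12 hours 5 minutes leg 1 → 11:36 UTC (May 23).
Add 7 hours 6 minutes layover in Dakar → 18:42 UTC.
Add 3 hours and 38 minutes leg 2 → 22:20 UTC.
Add 1 hour and 50 minutes layover in Kabul → 00:10 UTC (May 24).
Add 3 hours 10 minutes leg 3 → 03:20 UTC.
Add 4 hours and 3 minutes layover in Colombo → 07:23 UTC.
Add 1 hour leg 4 → 08:23 UTC.
Guadalajara is UTC−6:00, so local arrival = 08:23 − 6:00 = 02:23 on May 24.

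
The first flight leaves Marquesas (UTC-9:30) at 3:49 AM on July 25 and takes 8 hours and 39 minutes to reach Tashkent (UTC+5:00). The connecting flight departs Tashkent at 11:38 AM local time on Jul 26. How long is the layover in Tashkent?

Convert departure to UTC: 3:49 AM + 9:30 = 1:19 PM UTC on Jul 25.
Add 8 hours and 39 minutes flight time → 9:58 PM UTC.
Tashkent is UTC+5:00, so local arrival = 9:58 PM + 5:00 = 2:58 AM on Jul 26.
Layover = 11:38 AM − 2:58 AM = 8 hours 40 minutes.

8 hours 40 minutes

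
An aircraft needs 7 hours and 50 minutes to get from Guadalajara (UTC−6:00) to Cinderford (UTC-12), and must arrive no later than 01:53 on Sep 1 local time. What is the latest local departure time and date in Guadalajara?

00:03 on September 1

Target arrival in UTC: 01:53 + 12:00 = 13:53 on Sep 1.
Subtract 7 hours 50 minutes → departure 06:03 UTC on Sep 1.
Guadalajara is UTC−6:00: 06:03 − 6:00 = 00:03 on Sep 1.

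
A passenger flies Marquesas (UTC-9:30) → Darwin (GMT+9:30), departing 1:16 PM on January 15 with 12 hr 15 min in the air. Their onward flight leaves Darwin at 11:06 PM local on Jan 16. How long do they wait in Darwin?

2 hours 35 minutes

Convert departure to UTC: 1:16 PM + 9:30 = 10:46 PM UTC on Jan 15.
Add 12 hours 15 minutes flight time → 11:01 AM UTC (Jan 16).
Darwin is UTC+9:30, so local arrival = 11:01 AM + 9:30 = 8:31 PM on Jan 16.
Layover = 11:06 PM − 8:31 PM = 2 hours 35 minutes.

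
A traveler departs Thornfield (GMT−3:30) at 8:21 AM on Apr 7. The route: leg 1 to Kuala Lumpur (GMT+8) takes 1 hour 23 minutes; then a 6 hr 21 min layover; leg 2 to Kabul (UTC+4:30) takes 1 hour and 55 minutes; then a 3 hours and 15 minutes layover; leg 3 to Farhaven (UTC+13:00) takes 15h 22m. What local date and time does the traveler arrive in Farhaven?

5:07 AM on Apr 9

Convert departure to UTC: 8:21 AM + 3:30 = 11:51 AM UTC on Apr 7.
Add 1 hour and 23 minutes leg 1 → 1:14 PM UTC.
Add 6 hours and 21 minutes layover in Kuala Lumpur → 7:35 PM UTC.
Add 1 hour 55 minutes leg 2 → 9:30 PM UTC.
Add 3 hours and 15 minutes layover in Kabul → 12:45 AM UTC (Apr 8).
Add 15 hours 22 minutes leg 3 → 4:07 PM UTC.
Farhaven is UTC+13:00, so local arrival = 4:07 PM + 13:00 = 5:07 AM on Apr 9.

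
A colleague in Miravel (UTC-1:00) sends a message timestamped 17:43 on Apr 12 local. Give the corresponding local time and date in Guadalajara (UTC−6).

Guadalajara is 5:00 behind Miravel.
Shift by the zone difference: 17:43 − 5:00 = 12:43 on Apr 12 in Guadalajara.

12:43 on April 12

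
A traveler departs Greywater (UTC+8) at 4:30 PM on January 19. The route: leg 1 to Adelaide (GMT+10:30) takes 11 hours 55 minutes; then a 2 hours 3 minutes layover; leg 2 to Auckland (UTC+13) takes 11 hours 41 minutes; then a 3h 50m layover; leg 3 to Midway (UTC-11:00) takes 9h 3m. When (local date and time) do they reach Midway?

12:02 PM on January 20

Convert departure to UTC: 4:30 PM − 8:00 = 8:30 AM UTC on Jan 19.
Add 11 hours and 55 minutes leg 1 → 8:25 PM UTC.
Add 2 hours and 3 minutes layover in Adelaide → 10:28 PM UTC.
Add 11 hours 41 minutes leg 2 → 10:09 AM UTC (Jan 20).
Add 3 hours and 50 minutes layover in Auckland → 1:59 PM UTC.
Add 9 hours 3 minutes leg 3 → 11:02 PM UTC.
Midway is UTC−11:00, so local arrival = 11:02 PM − 11:00 = 12:02 PM on Jan 20.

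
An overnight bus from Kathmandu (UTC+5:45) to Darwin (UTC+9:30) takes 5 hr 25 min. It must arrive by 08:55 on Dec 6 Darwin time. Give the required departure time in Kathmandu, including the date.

Target arrival in UTC: 08:55 − 9:30 = 23:25 on Dec 5.
Subtract 5 hours 25 minutes → departure 18:00 UTC on Dec 5.
Kathmandu is UTC+5:45: 18:00 + 5:45 = 23:45 on Dec 5.

23:45 on December 5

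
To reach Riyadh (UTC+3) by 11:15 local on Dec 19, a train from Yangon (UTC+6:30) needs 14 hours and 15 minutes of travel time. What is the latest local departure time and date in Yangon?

Target arrival in UTC: 11:15 − 3:00 = 08:15 on Dec 19.
Subtract 14 hours 15 minutes → departure 18:00 UTC on Dec 18.
Yangon is UTC+6:30: 18:00 + 6:30 = 00:30 on Dec 19.

00:30 on December 19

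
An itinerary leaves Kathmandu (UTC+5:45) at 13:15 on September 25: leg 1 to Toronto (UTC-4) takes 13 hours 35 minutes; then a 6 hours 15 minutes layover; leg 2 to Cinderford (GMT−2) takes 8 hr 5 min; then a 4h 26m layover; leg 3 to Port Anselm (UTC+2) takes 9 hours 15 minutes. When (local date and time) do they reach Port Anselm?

03:06 on Sep 27

Convert departure to UTC: 13:15 − 5:45 = 07:30 UTC on Sep 25.
Add 13 hours 35 minutes leg 1 → 21:05 UTC.
Add 6 hours 15 minutes layover in Toronto → 03:20 UTC (Sep 26).
Add 8 hours and 5 minutes leg 2 → 11:25 UTC.
Add 4 hours 26 minutes layover in Cinderford → 15:51 UTC.
Add 9 hours and 15 minutes leg 3 → 01:06 UTC (Sep 27).
Port Anselm is UTC+2:00, so local arrival = 01:06 + 2:00 = 03:06 on Sep 27.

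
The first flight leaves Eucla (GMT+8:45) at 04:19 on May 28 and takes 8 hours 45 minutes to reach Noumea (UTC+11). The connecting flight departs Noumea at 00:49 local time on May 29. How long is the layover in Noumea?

9 hours 30 minutes

Convert departure to UTC: 04:19 − 8:45 = 19:34 UTC on May 27.
Add 8 hours 45 minutes flight time → 04:19 UTC (May 28).
Noumea is UTC+11:00, so local arrival = 04:19 + 11:00 = 15:19 on May 28.
Layover = 00:49 − 15:19 (+1 day) = 9 hours 30 minutes.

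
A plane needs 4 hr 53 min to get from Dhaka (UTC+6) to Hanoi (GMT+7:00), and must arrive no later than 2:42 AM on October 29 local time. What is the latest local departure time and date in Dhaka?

8:49 PM on October 28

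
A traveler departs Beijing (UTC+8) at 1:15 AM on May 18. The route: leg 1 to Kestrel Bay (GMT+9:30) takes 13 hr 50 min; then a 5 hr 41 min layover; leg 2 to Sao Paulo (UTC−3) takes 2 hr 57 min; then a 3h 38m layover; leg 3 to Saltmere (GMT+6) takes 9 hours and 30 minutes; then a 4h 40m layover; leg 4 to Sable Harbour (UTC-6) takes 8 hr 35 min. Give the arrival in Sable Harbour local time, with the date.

12:06 PM on May 19

Convert departure to UTC: 1:15 AM − 8:00 = 5:15 PM UTC on May 17.
Add 13 hours and 50 minutes leg 1 → 7:05 AM UTC (May 18).
Add 5 hours 41 minutes layover in Kestrel Bay → 12:46 PM UTC.
Add 2 hours 57 minutes leg 2 → 3:43 PM UTC.
Add 3 hours and 38 minutes layover in Sao Paulo → 7:21 PM UTC.
Add 9 hours 30 minutes leg 3 → 4:51 AM UTC (May 19).
Add 4 hours and 40 minutes layover in Saltmere → 9:31 AM UTC.
Add 8 hours and 35 minutes leg 4 → 6:06 PM UTC.
Sable Harbour is UTC−6:00, so local arrival = 6:06 PM − 6:00 = 12:06 PM on May 19.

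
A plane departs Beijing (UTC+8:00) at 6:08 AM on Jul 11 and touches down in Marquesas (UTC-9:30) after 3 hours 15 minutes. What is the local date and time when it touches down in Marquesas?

3:53 PM on July 10

Marquesas is 17:30 behind Beijing.
After 3 hours and 15 minutes it is 9:23 AM in Beijing.
Shift by the zone difference: 9:23 AM − 17:30 = 3:53 PM on Jul 10 in Marquesas.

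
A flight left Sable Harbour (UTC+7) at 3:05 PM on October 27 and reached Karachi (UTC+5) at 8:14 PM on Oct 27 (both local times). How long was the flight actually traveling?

7 hours 9 minutes

Departure in UTC: 3:05 PM − 7:00 = 8:05 AM on Oct 27.
Arrival in UTC: 8:14 PM − 5:00 = 3:14 PM on Oct 27.
Elapsed = 3:14 PM − 8:05 AM = 7 hours 9 minutes.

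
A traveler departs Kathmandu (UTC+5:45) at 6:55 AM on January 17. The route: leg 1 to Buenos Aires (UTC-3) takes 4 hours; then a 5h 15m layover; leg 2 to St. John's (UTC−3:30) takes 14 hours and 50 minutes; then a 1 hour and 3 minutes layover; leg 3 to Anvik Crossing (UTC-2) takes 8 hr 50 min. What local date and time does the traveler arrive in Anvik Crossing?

9:08 AM on Jan 18

Convert departure to UTC: 6:55 AM − 5:45 = 1:10 AM UTC on Jan 17.
Add 4 hours leg 1 → 5:10 AM UTC.
Add 5 hours 15 minutes layover in Buenos Aires → 10:25 AM UTC.
Add 14 hours and 50 minutes leg 2 → 1:15 AM UTC (Jan 18).
Add 1 hour 3 minutes layover in St. John's → 2:18 AM UTC.
Add 8 hours and 50 minutes leg 3 → 11:08 AM UTC.
Anvik Crossing is UTC−2:00, so local arrival = 11:08 AM − 2:00 = 9:08 AM on Jan 18.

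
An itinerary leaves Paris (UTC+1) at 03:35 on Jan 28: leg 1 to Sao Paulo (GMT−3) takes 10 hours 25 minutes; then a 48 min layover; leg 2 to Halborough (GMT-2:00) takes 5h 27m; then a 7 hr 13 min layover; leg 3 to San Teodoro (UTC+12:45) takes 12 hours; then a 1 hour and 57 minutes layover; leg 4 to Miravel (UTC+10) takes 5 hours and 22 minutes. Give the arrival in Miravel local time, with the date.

07:47 on January 30

Convert departure to UTC: 03:35 − 1:00 = 02:35 UTC on Jan 28.
Add 10 hours and 25 minutes leg 1 → 13:00 UTC.
Add 48 minutes layover in Sao Paulo → 13:48 UTC.
Add 5 hours 27 minutes leg 2 → 19:15 UTC.
Add 7 hours and 13 minutes layover in Halborough → 02:28 UTC (Jan 29).
Add 12 hours leg 3 → 14:28 UTC.
Add 1 hour and 57 minutes layover in San Teodoro → 16:25 UTC.
Add 5 hours and 22 minutes leg 4 → 21:47 UTC.
Miravel is UTC+10:00, so local arrival = 21:47 + 10:00 = 07:47 on Jan 30.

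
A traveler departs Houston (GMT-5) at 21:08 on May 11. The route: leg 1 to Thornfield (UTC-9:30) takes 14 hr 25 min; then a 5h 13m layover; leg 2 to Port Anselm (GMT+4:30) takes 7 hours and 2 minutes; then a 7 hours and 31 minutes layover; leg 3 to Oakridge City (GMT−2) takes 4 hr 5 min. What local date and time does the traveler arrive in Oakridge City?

Convert departure to UTC: 21:08 + 5:00 = 02:08 UTC on May 12.
Add 14 hours and 25 minutes leg 1 → 16:33 UTC.
Add 5 hours and 13 minutes layover in Thornfield → 21:46 UTC.
Add 7 hours and 2 minutes leg 2 → 04:48 UTC (May 13).
Add 7 hours 31 minutes layover in Port Anselm → 12:19 UTC.
Add 4 hours 5 minutes leg 3 → 16:24 UTC.
Oakridge City is UTC−2:00, so local arrival = 16:24 − 2:00 = 14:24 on May 13.

14:24 on May 13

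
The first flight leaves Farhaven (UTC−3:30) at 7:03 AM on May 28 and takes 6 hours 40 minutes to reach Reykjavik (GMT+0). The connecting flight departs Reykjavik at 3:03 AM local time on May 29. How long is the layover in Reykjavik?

Convert departure to UTC: 7:03 AM + 3:30 = 10:33 AM UTC on May 28.
Add 6 hours 40 minutes flight time → 5:13 PM UTC.
Reykjavik is UTC+0, so local arrival is the same: 5:13 PM on May 28.
Layover = 3:03 AM − 5:13 PM (+1 day) = 9 hours 50 minutes.

9 hours 50 minutes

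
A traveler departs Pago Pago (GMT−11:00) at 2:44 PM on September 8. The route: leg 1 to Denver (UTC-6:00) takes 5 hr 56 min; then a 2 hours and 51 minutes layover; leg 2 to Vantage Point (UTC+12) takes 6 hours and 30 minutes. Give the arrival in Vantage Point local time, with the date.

5:01 AM on Sep 10

Convert departure to UTC: 2:44 PM + 11:00 = 1:44 AM UTC on Sep 9.
Add 5 hours and 56 minutes leg 1 → 7:40 AM UTC.
Add 2 hours 51 minutes layover in Denver → 10:31 AM UTC.
Add 6 hours 30 minutes leg 2 → 5:01 PM UTC.
Vantage Point is UTC+12:00, so local arrival = 5:01 PM + 12:00 = 5:01 AM on Sep 10.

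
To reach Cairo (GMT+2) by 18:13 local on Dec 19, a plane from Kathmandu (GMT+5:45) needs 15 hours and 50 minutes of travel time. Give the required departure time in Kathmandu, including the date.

06:08 on December 19

Target arrival in UTC: 18:13 − 2:00 = 16:13 on Dec 19.
Subtract 15 hours and 50 minutes → departure 00:23 UTC on Dec 19.
Kathmandu is UTC+5:45: 00:23 + 5:45 = 06:08 on Dec 19.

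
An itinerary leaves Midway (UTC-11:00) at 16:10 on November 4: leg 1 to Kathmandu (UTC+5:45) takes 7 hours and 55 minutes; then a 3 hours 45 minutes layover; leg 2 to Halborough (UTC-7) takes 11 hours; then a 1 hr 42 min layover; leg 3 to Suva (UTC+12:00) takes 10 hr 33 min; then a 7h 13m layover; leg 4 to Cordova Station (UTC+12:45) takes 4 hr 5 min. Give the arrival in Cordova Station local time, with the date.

14:08 on November 7

Convert departure to UTC: 16:10 + 11:00 = 03:10 UTC on Nov 5.
Add 7 hours and 55 minutes leg 1 → 11:05 UTC.
Add 3 hours 45 minutes layover in Kathmandu → 14:50 UTC.
Add 11 hours leg 2 → 01:50 UTC (Nov 6).
Add 1 hour and 42 minutes layover in Halborough → 03:32 UTC.
Add 10 hours and 33 minutes leg 3 → 14:05 UTC.
Add 7 hours and 13 minutes layover in Suva → 21:18 UTC.
Add 4 hours and 5 minutes leg 4 → 01:23 UTC (Nov 7).
Cordova Station is UTC+12:45, so local arrival = 01:23 + 12:45 = 14:08 on Nov 7.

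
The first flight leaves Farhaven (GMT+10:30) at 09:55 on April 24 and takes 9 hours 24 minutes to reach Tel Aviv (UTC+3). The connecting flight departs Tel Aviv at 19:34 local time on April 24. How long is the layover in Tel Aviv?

Convert departure to UTC: 09:55 − 10:30 = 23:25 UTC on Apr 23.
Add 9 hours and 24 minutes flight time → 08:49 UTC (Apr 24).
Tel Aviv is UTC+3:00, so local arrival = 08:49 + 3:00 = 11:49 on Apr 24.
Layover = 19:34 − 11:49 = 7 hours 45 minutes.

7 hours 45 minutes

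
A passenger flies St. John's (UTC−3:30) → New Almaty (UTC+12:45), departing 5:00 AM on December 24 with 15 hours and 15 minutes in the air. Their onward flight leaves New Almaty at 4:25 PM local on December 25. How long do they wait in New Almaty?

Convert departure to UTC: 5:00 AM + 3:30 = 8:30 AM UTC on Dec 24.
Add 15 hours and 15 minutes flight time → 11:45 PM UTC.
New Almaty is UTC+12:45, so local arrival = 11:45 PM + 12:45 = 12:30 PM on Dec 25.
Layover = 4:25 PM − 12:30 PM = 3 hours 55 minutes.

3 hours 55 minutes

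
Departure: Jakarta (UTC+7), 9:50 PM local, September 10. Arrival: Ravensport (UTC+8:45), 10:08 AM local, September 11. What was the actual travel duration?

10 hours 33 minutes

Departure in UTC: 9:50 PM − 7:00 = 2:50 PM on Sep 10.
Arrival in UTC: 10:08 AM − 8:45 = 1:23 AM on Sep 11.
Elapsed = 1:23 AM − 2:50 PM (+1 day) = 10 hours 33 minutes.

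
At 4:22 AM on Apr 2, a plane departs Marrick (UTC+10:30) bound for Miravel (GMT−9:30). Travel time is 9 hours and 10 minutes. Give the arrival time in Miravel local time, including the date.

5:32 PM on April 1

Convert departure to UTC: 4:22 AM − 10:30 = 5:52 PM UTC on Apr 1.
Add 9 hours and 10 minutes travel time → 3:02 AM UTC (Apr 2).
Miravel is UTC−9:30, so local arrival = 3:02 AM − 9:30 = 5:32 PM on Apr 1.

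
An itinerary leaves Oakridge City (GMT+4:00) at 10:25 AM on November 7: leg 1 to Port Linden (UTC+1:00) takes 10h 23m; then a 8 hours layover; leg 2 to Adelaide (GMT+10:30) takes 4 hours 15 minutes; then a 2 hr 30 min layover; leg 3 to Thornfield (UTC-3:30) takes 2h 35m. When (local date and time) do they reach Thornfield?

6:38 AM on Nov 8

Convert departure to UTC: 10:25 AM − 4:00 = 6:25 AM UTC on Nov 7.
Add 10 hours and 23 minutes leg 1 → 4:48 PM UTC.
Add 8 hours layover in Port Linden → 12:48 AM UTC (Nov 8).
Add 4 hours and 15 minutes leg 2 → 5:03 AM UTC.
Add 2 hours 30 minutes layover in Adelaide → 7:33 AM UTC.
Add 2 hours 35 minutes leg 3 → 10:08 AM UTC.
Thornfield is UTC−3:30, so local arrival = 10:08 AM − 3:30 = 6:38 AM on Nov 8.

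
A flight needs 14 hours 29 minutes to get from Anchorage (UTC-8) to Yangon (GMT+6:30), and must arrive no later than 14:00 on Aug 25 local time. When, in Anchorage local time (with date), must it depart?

Target arrival in UTC: 14:00 − 6:30 = 07:30 on Aug 25.
Subtract 14 hours 29 minutes → departure 17:01 UTC on Aug 24.
Anchorage is UTC−8:00: 17:01 − 8:00 = 09:01 on Aug 24.

09:01 on Aug 24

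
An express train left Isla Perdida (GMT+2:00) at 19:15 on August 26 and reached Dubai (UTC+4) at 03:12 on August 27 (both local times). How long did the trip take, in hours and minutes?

5 hours 57 minutes

Departure in UTC: 19:15 − 2:00 = 17:15 on Aug 26.
Arrival in UTC: 03:12 − 4:00 = 23:12 on Aug 26.
Elapsed = 23:12 − 17:15 = 5 hours 57 minutes.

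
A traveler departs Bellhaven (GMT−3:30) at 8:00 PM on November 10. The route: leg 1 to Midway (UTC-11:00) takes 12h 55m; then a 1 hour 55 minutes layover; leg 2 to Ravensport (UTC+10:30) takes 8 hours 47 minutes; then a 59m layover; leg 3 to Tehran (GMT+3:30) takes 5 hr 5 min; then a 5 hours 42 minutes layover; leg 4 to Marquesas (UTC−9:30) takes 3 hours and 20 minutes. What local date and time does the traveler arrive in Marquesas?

Convert departure to UTC: 8:00 PM + 3:30 = 11:30 PM UTC on Nov 10.
Add 12 hours and 55 minutes leg 1 → 12:25 PM UTC (Nov 11).
Add 1 hour and 55 minutes layover in Midway → 2:20 PM UTC.
Add 8 hours 47 minutes leg 2 → 11:07 PM UTC.
Add 59 minutes layover in Ravensport → 12:06 AM UTC (Nov 12).
Add 5 hours 5 minutes leg 3 → 5:11 AM UTC.
Add 5 hours and 42 minutes layover in Tehran → 10:53 AM UTC.
Add 3 hours 20 minutes leg 4 → 2:13 PM UTC.
Marquesas is UTC−9:30, so local arrival = 2:13 PM − 9:30 = 4:43 AM on Nov 12.

4:43 AM on Nov 12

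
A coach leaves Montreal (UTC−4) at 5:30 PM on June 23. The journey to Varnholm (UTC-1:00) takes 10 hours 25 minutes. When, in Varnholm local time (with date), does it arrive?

6:55 AM on Jun 24

Convert departure to UTC: 5:30 PM + 4:00 = 9:30 PM UTC on Jun 23.
Add 10 hours 25 minutes travel time → 7:55 AM UTC (Jun 24).
Varnholm is UTC−1:00, so local arrival = 7:55 AM − 1:00 = 6:55 AM on Jun 24.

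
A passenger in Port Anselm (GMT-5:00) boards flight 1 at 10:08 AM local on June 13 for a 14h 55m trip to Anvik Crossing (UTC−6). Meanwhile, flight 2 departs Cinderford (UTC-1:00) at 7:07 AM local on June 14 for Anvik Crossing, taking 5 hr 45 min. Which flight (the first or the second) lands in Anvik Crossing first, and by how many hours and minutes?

the first, by 7 hours 49 minutes

Flight 1 in UTC: 10:08 AM + 5:00 = 3:08 PM on Jun 13.
+14 hours and 55 minutes → arrive 6:03 AM UTC on Jun 14.
Flight 2 in UTC: 7:07 AM + 1:00 = 8:07 AM on Jun 14.
+5 hours 45 minutes → arrive 1:52 PM UTC on Jun 14.
Flight 1 lands earlier by 7 hours 49 minutes.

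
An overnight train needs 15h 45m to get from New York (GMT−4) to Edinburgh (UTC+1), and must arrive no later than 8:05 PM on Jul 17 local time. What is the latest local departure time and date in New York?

11:20 PM on Jul 16

Target arrival in UTC: 8:05 PM − 1:00 = 7:05 PM on Jul 17.
Subtract 15 hours and 45 minutes → departure 3:20 AM UTC on Jul 17.
New York is UTC−4:00: 3:20 AM − 4:00 = 11:20 PM on Jul 16.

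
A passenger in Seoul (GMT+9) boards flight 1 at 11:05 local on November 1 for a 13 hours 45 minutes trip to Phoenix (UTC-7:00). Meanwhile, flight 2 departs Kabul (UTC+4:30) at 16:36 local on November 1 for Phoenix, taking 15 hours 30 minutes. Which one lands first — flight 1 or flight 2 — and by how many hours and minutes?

the first, by 11 hours 46 minutes

Flight 1 in UTC: 11:05 − 9:00 = 02:05 on Nov 1.
+13 hours and 45 minutes → arrive 15:50 UTC on Nov 1.
Flight 2 in UTC: 16:36 − 4:30 = 12:06 on Nov 1.
+15 hours 30 minutes → arrive 03:36 UTC on Nov 2.
Flight 1 lands earlier by 11 hours 46 minutes.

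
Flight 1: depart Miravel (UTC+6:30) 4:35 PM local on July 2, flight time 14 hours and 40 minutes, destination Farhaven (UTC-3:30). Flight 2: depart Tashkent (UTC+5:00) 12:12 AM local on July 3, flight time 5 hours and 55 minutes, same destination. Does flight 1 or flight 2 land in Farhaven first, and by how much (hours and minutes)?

the first, by 22 minutes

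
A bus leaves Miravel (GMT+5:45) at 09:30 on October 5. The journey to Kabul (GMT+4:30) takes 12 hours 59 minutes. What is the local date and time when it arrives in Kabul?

Convert departure to UTC: 09:30 − 5:45 = 03:45 UTC on Oct 5.
Add 12 hours and 59 minutes travel time → 16:44 UTC.
Kabul is UTC+4:30, so local arrival = 16:44 + 4:30 = 21:14 on Oct 5.

21:14 on October 5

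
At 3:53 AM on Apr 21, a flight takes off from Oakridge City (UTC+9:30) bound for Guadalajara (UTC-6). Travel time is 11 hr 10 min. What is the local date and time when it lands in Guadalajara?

11:33 PM on April 20

Convert departure to UTC: 3:53 AM − 9:30 = 6:23 PM UTC on Apr 20.
Add 11 hours 10 minutes travel time → 5:33 AM UTC (Apr 21).
Guadalajara is UTC−6:00, so local arrival = 5:33 AM − 6:00 = 11:33 PM on Apr 20.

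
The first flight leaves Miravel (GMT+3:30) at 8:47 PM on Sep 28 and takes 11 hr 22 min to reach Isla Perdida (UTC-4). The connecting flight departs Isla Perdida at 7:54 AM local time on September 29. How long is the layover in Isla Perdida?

7 hours 15 minutes

Convert departure to UTC: 8:47 PM − 3:30 = 5:17 PM UTC on Sep 28.
Add 11 hours 22 minutes flight time → 4:39 AM UTC (Sep 29).
Isla Perdida is UTC−4:00, so local arrival = 4:39 AM − 4:00 = 12:39 AM on Sep 29.
Layover = 7:54 AM − 12:39 AM = 7 hours 15 minutes.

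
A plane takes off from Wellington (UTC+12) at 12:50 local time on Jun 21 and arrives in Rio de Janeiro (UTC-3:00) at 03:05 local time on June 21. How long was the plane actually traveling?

5 hours 15 minutes

Departure in UTC: 12:50 − 12:00 = 00:50 on Jun 21.
Arrival in UTC: 03:05 + 3:00 = 06:05 on Jun 21.
Elapsed = 06:05 − 00:50 = 5 hours 15 minutes.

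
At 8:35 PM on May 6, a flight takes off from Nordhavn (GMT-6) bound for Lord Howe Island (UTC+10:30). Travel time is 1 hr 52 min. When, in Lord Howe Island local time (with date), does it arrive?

Convert departure to UTC: 8:35 PM + 6:00 = 2:35 AM UTC on May 7.
Add 1 hour 52 minutes travel time → 4:27 AM UTC.
Lord Howe Island is UTC+10:30, so local arrival = 4:27 AM + 10:30 = 2:57 PM on May 7.

2:57 PM on May 7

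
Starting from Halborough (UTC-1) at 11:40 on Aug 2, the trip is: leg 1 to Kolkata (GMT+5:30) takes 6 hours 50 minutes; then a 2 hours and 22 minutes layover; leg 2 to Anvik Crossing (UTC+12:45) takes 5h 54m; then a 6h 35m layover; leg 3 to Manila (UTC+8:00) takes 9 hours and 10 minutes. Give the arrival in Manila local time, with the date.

03:31 on Aug 4

Convert departure to UTC: 11:40 + 1:00 = 12:40 UTC on Aug 2.
Add 6 hours and 50 minutes leg 1 → 19:30 UTC.
Add 2 hours 22 minutes layover in Kolkata → 21:52 UTC.
Add 5 hours and 54 minutes leg 2 → 03:46 UTC (Aug 3).
Add 6 hours 35 minutes layover in Anvik Crossing → 10:21 UTC.
Add 9 hours 10 minutes leg 3 → 19:31 UTC.
Manila is UTC+8:00, so local arrival = 19:31 + 8:00 = 03:31 on Aug 4.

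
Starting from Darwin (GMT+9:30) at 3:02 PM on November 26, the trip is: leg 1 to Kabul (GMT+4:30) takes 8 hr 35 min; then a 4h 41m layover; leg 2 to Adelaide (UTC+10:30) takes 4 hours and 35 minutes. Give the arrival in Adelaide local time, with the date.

9:53 AM on November 27

Convert departure to UTC: 3:02 PM − 9:30 = 5:32 AM UTC on Nov 26.
Add 8 hours 35 minutes leg 1 → 2:07 PM UTC.
Add 4 hours and 41 minutes layover in Kabul → 6:48 PM UTC.
Add 4 hours and 35 minutes leg 2 → 11:23 PM UTC.
Adelaide is UTC+10:30, so local arrival = 11:23 PM + 10:30 = 9:53 AM on Nov 27.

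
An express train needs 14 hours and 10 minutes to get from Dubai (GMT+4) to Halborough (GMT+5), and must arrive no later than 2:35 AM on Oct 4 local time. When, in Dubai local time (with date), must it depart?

Target arrival in UTC: 2:35 AM − 5:00 = 9:35 PM on Oct 3.
Subtract 14 hours and 10 minutes → departure 7:25 AM UTC on Oct 3.
Dubai is UTC+4:00: 7:25 AM + 4:00 = 11:25 AM on Oct 3.

11:25 AM on Oct 3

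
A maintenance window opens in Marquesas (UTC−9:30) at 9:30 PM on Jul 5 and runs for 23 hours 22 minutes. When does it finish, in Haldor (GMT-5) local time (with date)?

1:22 AM on July 7

Convert start to UTC: 9:30 PM + 9:30 = 7:00 AM UTC on Jul 6.
Add 23 hours 22 minutes duration → 6:22 AM UTC (Jul 7).
Haldor is UTC−5:00, so local end time = 6:22 AM − 5:00 = 1:22 AM on Jul 7.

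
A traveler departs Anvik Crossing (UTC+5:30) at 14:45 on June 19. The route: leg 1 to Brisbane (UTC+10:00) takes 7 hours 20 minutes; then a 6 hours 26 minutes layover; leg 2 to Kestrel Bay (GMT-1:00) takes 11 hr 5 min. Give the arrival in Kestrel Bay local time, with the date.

Convert departure to UTC: 14:45 − 5:30 = 09:15 UTC on Jun 19.
Add 7 hours 20 minutes leg 1 → 16:35 UTC.
Add 6 hours 26 minutes layover in Brisbane → 23:01 UTC.
Add 11 hours and 5 minutes leg 2 → 10:06 UTC (Jun 20).
Kestrel Bay is UTC−1:00, so local arrival = 10:06 − 1:00 = 09:06 on Jun 20.

09:06 on June 20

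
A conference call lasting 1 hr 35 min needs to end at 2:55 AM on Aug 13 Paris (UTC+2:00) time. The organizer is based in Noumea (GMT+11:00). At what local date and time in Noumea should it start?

10:20 AM on Aug 13

Target end time in UTC: 2:55 AM − 2:00 = 12:55 AM on Aug 13.
Subtract 1 hour and 35 minutes → start 11:20 PM UTC on Aug 12.
Noumea is UTC+11:00: 11:20 PM + 11:00 = 10:20 AM on Aug 13.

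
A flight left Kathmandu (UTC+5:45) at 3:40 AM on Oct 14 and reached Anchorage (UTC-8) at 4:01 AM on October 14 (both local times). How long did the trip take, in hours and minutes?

14 hours 6 minutes

Departure in UTC: 3:40 AM − 5:45 = 9:55 PM on Oct 13.
Arrival in UTC: 4:01 AM + 8:00 = 12:01 PM on Oct 14.
Elapsed = 12:01 PM − 9:55 PM (+1 day) = 14 hours 6 minutes.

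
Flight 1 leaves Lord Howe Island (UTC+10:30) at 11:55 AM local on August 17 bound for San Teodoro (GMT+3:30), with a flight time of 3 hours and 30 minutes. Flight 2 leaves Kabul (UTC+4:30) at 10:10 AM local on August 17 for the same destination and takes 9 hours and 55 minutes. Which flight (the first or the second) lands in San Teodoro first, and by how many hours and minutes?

the first, by 10 hours 40 minutes

Flight 1 in UTC: 11:55 AM − 10:30 = 1:25 AM on Aug 17.
+3 hours and 30 minutes → arrive 4:55 AM UTC on Aug 17.
Flight 2 in UTC: 10:10 AM − 4:30 = 5:40 AM on Aug 17.
+9 hours and 55 minutes → arrive 3:35 PM UTC on Aug 17.
Flight 1 lands earlier by 10 hours 40 minutes.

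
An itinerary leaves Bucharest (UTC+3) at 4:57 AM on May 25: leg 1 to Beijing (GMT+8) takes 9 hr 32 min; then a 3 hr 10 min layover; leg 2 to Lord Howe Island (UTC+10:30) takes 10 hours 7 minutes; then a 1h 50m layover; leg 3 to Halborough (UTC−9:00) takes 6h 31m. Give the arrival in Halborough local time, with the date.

12:07 AM on May 26

Convert departure to UTC: 4:57 AM − 3:00 = 1:57 AM UTC on May 25.
Add 9 hours and 32 minutes leg 1 → 11:29 AM UTC.
Add 3 hours and 10 minutes layover in Beijing → 2:39 PM UTC.
Add 10 hours 7 minutes leg 2 → 12:46 AM UTC (May 26).
Add 1 hour and 50 minutes layover in Lord Howe Island → 2:36 AM UTC.
Add 6 hours and 31 minutes leg 3 → 9:07 AM UTC.
Halborough is UTC−9:00, so local arrival = 9:07 AM − 9:00 = 12:07 AM on May 26.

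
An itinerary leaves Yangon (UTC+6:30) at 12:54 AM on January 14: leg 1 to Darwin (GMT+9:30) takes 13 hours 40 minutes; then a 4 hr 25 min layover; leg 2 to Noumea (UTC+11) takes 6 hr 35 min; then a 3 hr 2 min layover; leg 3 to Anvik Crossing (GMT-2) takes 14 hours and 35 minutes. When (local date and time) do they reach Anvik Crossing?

Convert departure to UTC: 12:54 AM − 6:30 = 6:24 PM UTC on Jan 13.
Add 13 hours and 40 minutes leg 1 → 8:04 AM UTC (Jan 14).
Add 4 hours 25 minutes layover in Darwin → 12:29 PM UTC.
Add 6 hours 35 minutes leg 2 → 7:04 PM UTC.
Add 3 hours 2 minutes layover in Noumea → 10:06 PM UTC.
Add 14 hours 35 minutes leg 3 → 12:41 PM UTC (Jan 15).
Anvik Crossing is UTC−2:00, so local arrival = 12:41 PM − 2:00 = 10:41 AM on Jan 15.

10:41 AM on Jan 15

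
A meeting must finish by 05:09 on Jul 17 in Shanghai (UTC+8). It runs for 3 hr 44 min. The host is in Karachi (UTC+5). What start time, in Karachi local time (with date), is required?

Target end time in UTC: 05:09 − 8:00 = 21:09 on Jul 16.
Subtract 3 hours and 44 minutes → start 17:25 UTC on Jul 16.
Karachi is UTC+5:00: 17:25 + 5:00 = 22:25 on Jul 16.

22:25 on Jul 16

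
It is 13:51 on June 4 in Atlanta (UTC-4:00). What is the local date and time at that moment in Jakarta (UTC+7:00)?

00:51 on June 5

Jakarta is 11:00 ahead of Atlanta.
Shift by the zone difference: 13:51 + 11:00 = 00:51 on Jun 5 in Jakarta.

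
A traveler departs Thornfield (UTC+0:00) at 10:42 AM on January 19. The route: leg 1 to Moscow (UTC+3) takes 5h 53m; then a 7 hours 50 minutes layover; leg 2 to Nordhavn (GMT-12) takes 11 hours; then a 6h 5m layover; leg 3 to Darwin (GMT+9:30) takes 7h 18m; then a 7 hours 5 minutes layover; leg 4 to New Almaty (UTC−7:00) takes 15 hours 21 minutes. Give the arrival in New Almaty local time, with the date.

Thornfield is at UTC+0, so departure is already 10:42 AM UTC on Jan 19.
Add 5 hours and 53 minutes leg 1 → 4:35 PM UTC.
Add 7 hours and 50 minutes layover in Moscow → 12:25 AM UTC (Jan 20).
Add 11 hours leg 2 → 11:25 AM UTC.
Add 6 hours 5 minutes layover in Nordhavn → 5:30 PM UTC.
Add 7 hours 18 minutes leg 3 → 12:48 AM UTC (Jan 21).
Add 7 hours and 5 minutes layover in Darwin → 7:53 AM UTC.
Add 15 hours and 21 minutes leg 4 → 11:14 PM UTC.
New Almaty is UTC−7:00, so local arrival = 11:14 PM − 7:00 = 4:14 PM on Jan 21.

4:14 PM on Jan 21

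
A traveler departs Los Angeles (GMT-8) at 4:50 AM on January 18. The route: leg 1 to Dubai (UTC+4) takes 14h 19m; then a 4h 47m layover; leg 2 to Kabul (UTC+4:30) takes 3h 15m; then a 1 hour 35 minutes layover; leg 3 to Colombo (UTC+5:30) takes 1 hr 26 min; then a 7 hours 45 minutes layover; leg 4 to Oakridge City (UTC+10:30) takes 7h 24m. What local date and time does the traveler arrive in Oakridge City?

Convert departure to UTC: 4:50 AM + 8:00 = 12:50 PM UTC on Jan 18.
Add 14 hours 19 minutes leg 1 → 3:09 AM UTC (Jan 19).
Add 4 hours 47 minutes layover in Dubai → 7:56 AM UTC.
Add 3 hours and 15 minutes leg 2 → 11:11 AM UTC.
Add 1 hour and 35 minutes layover in Kabul → 12:46 PM UTC.
Add 1 hour 26 minutes leg 3 → 2:12 PM UTC.
Add 7 hours and 45 minutes layover in Colombo → 9:57 PM UTC.
Add 7 hours 24 minutes leg 4 → 5:21 AM UTC (Jan 20).
Oakridge City is UTC+10:30, so local arrival = 5:21 AM + 10:30 = 3:51 PM on Jan 20.

3:51 PM on January 20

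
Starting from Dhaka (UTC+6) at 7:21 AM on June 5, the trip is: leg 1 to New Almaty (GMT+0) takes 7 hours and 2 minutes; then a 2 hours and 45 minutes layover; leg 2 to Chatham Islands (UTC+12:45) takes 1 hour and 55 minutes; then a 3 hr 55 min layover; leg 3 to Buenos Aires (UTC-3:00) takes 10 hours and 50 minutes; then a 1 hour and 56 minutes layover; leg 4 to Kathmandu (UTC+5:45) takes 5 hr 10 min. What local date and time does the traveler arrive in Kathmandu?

4:39 PM on Jun 6

Convert departure to UTC: 7:21 AM − 6:00 = 1:21 AM UTC on Jun 5.
Add 7 hours 2 minutes leg 1 → 8:23 AM UTC.
Add 2 hours 45 minutes layover in New Almaty → 11:08 AM UTC.
Add 1 hour and 55 minutes leg 2 → 1:03 PM UTC.
Add 3 hours and 55 minutes layover in Chatham Islands → 4:58 PM UTC.
Add 10 hours and 50 minutes leg 3 → 3:48 AM UTC (Jun 6).
Add 1 hour 56 minutes layover in Buenos Aires → 5:44 AM UTC.
Add 5 hours 10 minutes leg 4 → 10:54 AM UTC.
Kathmandu is UTC+5:45, so local arrival = 10:54 AM + 5:45 = 4:39 PM on Jun 6.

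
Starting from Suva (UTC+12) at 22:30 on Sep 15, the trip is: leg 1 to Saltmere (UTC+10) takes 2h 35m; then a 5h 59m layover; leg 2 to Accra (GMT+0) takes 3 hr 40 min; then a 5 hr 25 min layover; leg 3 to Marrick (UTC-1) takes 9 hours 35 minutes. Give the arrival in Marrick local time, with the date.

Convert departure to UTC: 22:30 − 12:00 = 10:30 UTC on Sep 15.
Add 2 hours and 35 minutes leg 1 → 13:05 UTC.
Add 5 hours 59 minutes layover in Saltmere → 19:04 UTC.
Add 3 hours and 40 minutes leg 2 → 22:44 UTC.
Add 5 hours 25 minutes layover in Accra → 04:09 UTC (Sep 16).
Add 9 hours 35 minutes leg 3 → 13:44 UTC.
Marrick is UTC−1:00, so local arrival = 13:44 − 1:00 = 12:44 on Sep 16.

12:44 on September 16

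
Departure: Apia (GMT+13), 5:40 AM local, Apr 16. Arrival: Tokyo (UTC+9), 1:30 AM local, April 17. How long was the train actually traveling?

Departure in UTC: 5:40 AM − 13:00 = 4:40 PM on Apr 15.
Arrival in UTC: 1:30 AM − 9:00 = 4:30 PM on Apr 16.
Elapsed = 4:30 PM − 4:40 PM (+1 day) = 23 hours 50 minutes.

23 hours 50 minutes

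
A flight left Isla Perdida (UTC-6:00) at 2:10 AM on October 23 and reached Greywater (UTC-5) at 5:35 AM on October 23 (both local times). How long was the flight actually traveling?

2 hours 25 minutes

Departure in UTC: 2:10 AM + 6:00 = 8:10 AM on Oct 23.
Arrival in UTC: 5:35 AM + 5:00 = 10:35 AM on Oct 23.
Elapsed = 10:35 AM − 8:10 AM = 2 hours 25 minutes.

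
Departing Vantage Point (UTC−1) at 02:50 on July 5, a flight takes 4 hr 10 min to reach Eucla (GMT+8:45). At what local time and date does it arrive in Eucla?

16:45 on July 5

Convert departure to UTC: 02:50 + 1:00 = 03:50 UTC on Jul 5.
Add 4 hours 10 minutes travel time → 08:00 UTC.
Eucla is UTC+8:45, so local arrival = 08:00 + 8:45 = 16:45 on Jul 5.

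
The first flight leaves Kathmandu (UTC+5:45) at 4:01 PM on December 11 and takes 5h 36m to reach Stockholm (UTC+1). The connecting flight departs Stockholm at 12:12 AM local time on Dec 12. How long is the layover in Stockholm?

Convert departure to UTC: 4:01 PM − 5:45 = 10:16 AM UTC on Dec 11.
Add 5 hours 36 minutes flight time → 3:52 PM UTC.
Stockholm is UTC+1:00, so local arrival = 3:52 PM + 1:00 = 4:52 PM on Dec 11.
Layover = 12:12 AM − 4:52 PM (+1 day) = 7 hours 20 minutes.

7 hours 20 minutes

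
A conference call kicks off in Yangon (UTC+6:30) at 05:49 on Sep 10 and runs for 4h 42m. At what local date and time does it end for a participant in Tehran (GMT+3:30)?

07:31 on September 10

Tehran is 3:00 behind Yangon.
After 4 hours and 42 minutes it is 10:31 in Yangon.
Shift by the zone difference: 10:31 − 3:00 = 07:31 on Sep 10 in Tehran.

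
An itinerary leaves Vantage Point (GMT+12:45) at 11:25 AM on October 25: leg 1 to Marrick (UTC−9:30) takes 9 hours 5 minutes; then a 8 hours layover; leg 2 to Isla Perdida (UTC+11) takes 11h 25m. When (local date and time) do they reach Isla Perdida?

Convert departure to UTC: 11:25 AM − 12:45 = 10:40 PM UTC on Oct 24.
Add 9 hours 5 minutes leg 1 → 7:45 AM UTC (Oct 25).
Add 8 hours layover in Marrick → 3:45 PM UTC.
Add 11 hours 25 minutes leg 2 → 3:10 AM UTC (Oct 26).
Isla Perdida is UTC+11:00, so local arrival = 3:10 AM + 11:00 = 2:10 PM on Oct 26.

2:10 PM on October 26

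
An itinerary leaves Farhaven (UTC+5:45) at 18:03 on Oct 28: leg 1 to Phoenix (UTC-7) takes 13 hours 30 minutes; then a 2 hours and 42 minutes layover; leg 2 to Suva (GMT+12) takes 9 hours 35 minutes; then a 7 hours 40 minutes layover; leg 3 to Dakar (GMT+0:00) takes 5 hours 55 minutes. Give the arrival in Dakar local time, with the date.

Convert departure to UTC: 18:03 − 5:45 = 12:18 UTC on Oct 28.
Add 13 hours 30 minutes leg 1 → 01:48 UTC (Oct 29).
Add 2 hours 42 minutes layover in Phoenix → 04:30 UTC.
Add 9 hours 35 minutes leg 2 → 14:05 UTC.
Add 7 hours and 40 minutes layover in Suva → 21:45 UTC.
Add 5 hours 55 minutes leg 3 → 03:40 UTC (Oct 30).
Dakar is UTC+0, so local arrival is the same: 03:40 on Oct 30.

03:40 on Oct 30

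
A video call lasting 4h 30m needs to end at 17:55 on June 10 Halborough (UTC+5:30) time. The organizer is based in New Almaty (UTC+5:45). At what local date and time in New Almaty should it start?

13:40 on June 10

Target end time in UTC: 17:55 − 5:30 = 12:25 on Jun 10.
Subtract 4 hours 30 minutes → start 07:55 UTC on Jun 10.
New Almaty is UTC+5:45: 07:55 + 5:45 = 13:40 on Jun 10.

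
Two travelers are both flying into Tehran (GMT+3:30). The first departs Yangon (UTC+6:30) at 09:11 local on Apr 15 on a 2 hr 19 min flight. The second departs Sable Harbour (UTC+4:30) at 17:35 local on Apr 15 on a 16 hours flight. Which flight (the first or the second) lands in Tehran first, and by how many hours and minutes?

Flight 1 in UTC: 09:11 − 6:30 = 02:41 on Apr 15.
+2 hours 19 minutes → arrive 05:00 UTC on Apr 15.
Flight 2 in UTC: 17:35 − 4:30 = 13:05 on Apr 15.
+16 hours → arrive 05:05 UTC on Apr 16.
Flight 1 lands earlier by 24 hours 5 minutes.

the first, by 24 hours 5 minutes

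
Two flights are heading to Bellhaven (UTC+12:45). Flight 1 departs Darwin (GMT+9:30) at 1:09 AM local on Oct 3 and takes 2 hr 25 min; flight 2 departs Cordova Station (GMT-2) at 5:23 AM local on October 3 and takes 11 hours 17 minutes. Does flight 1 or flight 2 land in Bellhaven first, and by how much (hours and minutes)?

Flight 1 in UTC: 1:09 AM − 9:30 = 3:39 PM on Oct 2.
+2 hours 25 minutes → arrive 6:04 PM UTC on Oct 2.
Flight 2 in UTC: 5:23 AM + 2:00 = 7:23 AM on Oct 3.
+11 hours 17 minutes → arrive 6:40 PM UTC on Oct 3.
Flight 1 lands earlier by 24 hours 36 minutes.

the first, by 24 hours 36 minutes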